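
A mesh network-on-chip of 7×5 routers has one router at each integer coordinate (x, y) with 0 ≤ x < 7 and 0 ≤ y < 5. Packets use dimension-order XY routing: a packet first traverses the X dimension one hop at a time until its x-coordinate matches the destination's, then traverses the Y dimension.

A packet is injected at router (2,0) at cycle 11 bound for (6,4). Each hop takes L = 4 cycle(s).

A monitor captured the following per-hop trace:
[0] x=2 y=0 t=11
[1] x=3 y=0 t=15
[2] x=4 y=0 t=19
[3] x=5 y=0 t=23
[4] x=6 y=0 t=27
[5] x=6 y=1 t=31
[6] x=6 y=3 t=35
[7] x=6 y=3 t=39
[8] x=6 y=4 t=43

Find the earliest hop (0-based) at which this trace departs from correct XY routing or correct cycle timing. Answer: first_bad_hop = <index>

hop 1: step (+1,+0), +4 cyc — ok
hop 2: step (+1,+0), +4 cyc — ok
hop 3: step (+1,+0), +4 cyc — ok
hop 4: step (+1,+0), +4 cyc — ok
hop 5: step (+0,+1), +4 cyc — ok
hop 6: step (+0,+2), +4 cyc — BAD: non-unit step

first_bad_hop = 6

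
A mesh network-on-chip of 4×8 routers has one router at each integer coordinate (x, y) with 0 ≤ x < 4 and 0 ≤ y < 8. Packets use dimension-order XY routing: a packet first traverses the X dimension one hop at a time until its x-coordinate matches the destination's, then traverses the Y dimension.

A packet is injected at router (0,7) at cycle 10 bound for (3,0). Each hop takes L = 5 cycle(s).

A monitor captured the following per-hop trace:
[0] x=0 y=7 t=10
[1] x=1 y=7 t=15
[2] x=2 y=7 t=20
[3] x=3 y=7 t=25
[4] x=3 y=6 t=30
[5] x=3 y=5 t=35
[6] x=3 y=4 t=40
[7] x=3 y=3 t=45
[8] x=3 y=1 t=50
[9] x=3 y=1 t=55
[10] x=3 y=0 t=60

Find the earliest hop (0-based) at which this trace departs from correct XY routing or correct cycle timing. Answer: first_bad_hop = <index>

first_bad_hop = 8

[1] (+1,+0) / 5c ⇒ ok
[2] (+1,+0) / 5c ⇒ ok
[3] (+1,+0) / 5c ⇒ ok
[4] (+0,-1) / 5c ⇒ ok
[5] (+0,-1) / 5c ⇒ ok
[6] (+0,-1) / 5c ⇒ ok
[7] (+0,-1) / 5c ⇒ ok
[8] (+0,-2) / 5c ⇒ BAD: non-unit step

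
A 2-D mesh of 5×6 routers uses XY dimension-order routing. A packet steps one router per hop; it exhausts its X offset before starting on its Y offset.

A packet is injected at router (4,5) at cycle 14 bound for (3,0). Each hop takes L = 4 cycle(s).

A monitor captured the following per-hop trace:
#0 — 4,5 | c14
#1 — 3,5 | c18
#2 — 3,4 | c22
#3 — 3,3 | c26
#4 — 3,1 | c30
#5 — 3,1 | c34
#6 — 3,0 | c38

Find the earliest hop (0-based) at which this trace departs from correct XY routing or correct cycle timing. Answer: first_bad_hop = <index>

  1: Δx=-1 Δy=+0 Δt=4 [ok]
  2: Δx=+0 Δy=-1 Δt=4 [ok]
  3: Δx=+0 Δy=-1 Δt=4 [ok]
  4: Δx=+0 Δy=-2 Δt=4 [BAD: non-unit step]

first_bad_hop = 4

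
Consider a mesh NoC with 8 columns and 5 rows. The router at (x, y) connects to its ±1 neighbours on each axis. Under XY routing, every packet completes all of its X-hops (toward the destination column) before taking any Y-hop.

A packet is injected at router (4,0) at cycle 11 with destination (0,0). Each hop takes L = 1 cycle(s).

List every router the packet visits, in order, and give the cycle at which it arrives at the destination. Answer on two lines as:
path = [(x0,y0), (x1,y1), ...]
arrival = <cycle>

src (4,0)  cyc=11
W→(3,0)  cyc=12
W→(2,0)  cyc=13
W→(1,0)  cyc=14
W→(0,0)  cyc=15

path = [(4,0), (3,0), (2,0), (1,0), (0,0)]
arrival = 15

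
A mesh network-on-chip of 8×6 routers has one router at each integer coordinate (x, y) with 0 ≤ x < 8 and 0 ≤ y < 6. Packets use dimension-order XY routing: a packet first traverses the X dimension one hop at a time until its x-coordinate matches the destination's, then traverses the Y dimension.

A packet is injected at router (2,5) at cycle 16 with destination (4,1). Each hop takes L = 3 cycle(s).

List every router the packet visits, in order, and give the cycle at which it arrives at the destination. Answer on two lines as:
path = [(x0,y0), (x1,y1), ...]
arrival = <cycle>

t=16: at (2,5)
t=19: at (3,5) after E
t=22: at (4,5) after E
t=25: at (4,4) after S
t=28: at (4,3) after S
t=31: at (4,2) after S
t=34: at (4,1) after S

path = [(2,5), (3,5), (4,5), (4,4), (4,3), (4,2), (4,1)]
arrival = 34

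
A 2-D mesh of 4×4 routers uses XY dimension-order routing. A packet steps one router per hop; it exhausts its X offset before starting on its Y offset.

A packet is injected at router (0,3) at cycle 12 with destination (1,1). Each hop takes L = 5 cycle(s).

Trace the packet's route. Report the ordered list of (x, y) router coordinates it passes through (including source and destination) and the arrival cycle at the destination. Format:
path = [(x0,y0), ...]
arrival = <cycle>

  0. router=(0,3) cycle=12 (inject)
  1. router=(1,3) cycle=17 dir=E
  2. router=(1,2) cycle=22 dir=S
  3. router=(1,1) cycle=27 dir=S

path = [(0,3), (1,3), (1,2), (1,1)]
arrival = 27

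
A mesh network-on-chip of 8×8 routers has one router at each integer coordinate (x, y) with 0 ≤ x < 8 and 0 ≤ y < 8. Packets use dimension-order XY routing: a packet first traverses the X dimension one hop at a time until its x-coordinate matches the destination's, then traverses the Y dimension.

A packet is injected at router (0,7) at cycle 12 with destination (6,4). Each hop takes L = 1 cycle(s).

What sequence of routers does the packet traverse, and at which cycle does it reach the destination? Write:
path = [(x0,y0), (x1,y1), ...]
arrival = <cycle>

path = [(0,7), (1,7), (2,7), (3,7), (4,7), (5,7), (6,7), (6,6), (6,5), (6,4)]
arrival = 21

t=12: at (0,7)
t=13: at (1,7) after E
t=14: at (2,7) after E
t=15: at (3,7) after E
t=16: at (4,7) after E
t=17: at (5,7) after E
t=18: at (6,7) after E
t=19: at (6,6) after S
t=20: at (6,5) after S
t=21: at (6,4) after S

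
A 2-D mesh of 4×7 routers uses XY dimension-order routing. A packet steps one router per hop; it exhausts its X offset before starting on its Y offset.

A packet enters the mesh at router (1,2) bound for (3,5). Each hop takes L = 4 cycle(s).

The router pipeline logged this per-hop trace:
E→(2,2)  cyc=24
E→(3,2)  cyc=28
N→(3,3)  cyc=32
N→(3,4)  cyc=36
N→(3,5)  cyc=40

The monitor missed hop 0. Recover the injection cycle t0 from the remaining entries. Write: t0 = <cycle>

t0 = 20

Hop 1 reached at cycle 24; hop k is at t0 + k·L.
So t0 = 24 − 1·4 = 20.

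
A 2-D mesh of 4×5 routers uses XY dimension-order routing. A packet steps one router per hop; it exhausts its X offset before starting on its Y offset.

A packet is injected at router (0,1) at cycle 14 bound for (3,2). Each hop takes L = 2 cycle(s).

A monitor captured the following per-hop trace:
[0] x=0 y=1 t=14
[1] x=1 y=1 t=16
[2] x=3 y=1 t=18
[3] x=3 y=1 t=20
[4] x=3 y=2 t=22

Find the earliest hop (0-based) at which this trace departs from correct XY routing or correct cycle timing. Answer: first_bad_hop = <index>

check 1→ d=(1,0) cyc+2: ok
check 2→ d=(2,0) cyc+2: BAD: non-unit step

first_bad_hop = 2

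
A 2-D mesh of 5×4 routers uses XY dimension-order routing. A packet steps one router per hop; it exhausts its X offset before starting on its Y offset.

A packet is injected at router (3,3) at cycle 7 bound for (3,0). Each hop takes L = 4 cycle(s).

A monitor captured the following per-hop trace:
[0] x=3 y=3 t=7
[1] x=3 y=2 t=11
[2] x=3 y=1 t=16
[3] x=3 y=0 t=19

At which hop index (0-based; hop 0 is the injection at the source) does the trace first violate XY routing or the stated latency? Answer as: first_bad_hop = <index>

first_bad_hop = 2

hop 1: step (+0,-1), +4 cyc — ok
hop 2: step (+0,-1), +5 cyc — BAD: Δcyc=5≠L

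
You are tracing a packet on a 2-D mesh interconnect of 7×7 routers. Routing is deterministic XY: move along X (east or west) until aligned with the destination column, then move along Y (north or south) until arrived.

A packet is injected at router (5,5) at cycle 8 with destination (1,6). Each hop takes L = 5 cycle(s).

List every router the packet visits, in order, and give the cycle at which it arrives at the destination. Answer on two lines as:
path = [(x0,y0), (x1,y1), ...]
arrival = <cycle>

hop 0: (5,5) @ cyc 8
hop 1: (4,5) @ cyc 13  [W]
hop 2: (3,5) @ cyc 18  [W]
hop 3: (2,5) @ cyc 23  [W]
hop 4: (1,5) @ cyc 28  [W]
hop 5: (1,6) @ cyc 33  [N]

path = [(5,5), (4,5), (3,5), (2,5), (1,5), (1,6)]
arrival = 33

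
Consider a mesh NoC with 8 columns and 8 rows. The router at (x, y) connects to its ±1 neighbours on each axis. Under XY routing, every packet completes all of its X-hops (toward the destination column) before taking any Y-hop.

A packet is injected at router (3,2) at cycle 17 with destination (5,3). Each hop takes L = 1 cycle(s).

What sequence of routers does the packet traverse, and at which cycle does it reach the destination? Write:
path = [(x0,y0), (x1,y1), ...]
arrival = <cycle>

path = [(3,2), (4,2), (5,2), (5,3)]
arrival = 20

t=17: at (3,2)
t=18: at (4,2) after E
t=19: at (5,2) after E
t=20: at (5,3) after N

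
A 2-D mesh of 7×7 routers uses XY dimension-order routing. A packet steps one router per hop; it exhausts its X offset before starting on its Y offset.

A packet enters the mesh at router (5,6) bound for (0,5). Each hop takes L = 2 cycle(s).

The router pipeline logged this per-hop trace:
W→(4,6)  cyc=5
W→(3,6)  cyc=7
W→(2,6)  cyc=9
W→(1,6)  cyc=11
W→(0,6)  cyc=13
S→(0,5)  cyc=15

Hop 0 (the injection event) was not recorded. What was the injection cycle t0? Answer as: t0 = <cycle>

cyc[1] = 5 and cyc[k] = t0 + k·L for every k.
Subtract one hop: t0 = 5 − 2 = 3.

t0 = 3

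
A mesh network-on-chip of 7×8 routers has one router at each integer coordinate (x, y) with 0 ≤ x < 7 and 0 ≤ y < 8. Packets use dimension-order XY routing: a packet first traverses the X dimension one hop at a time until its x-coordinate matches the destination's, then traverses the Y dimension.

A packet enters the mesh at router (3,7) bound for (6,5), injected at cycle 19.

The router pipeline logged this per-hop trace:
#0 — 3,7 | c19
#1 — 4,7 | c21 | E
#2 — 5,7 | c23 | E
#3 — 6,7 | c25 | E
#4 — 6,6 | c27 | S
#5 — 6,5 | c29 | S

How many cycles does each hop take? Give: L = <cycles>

Between hops 0 and 1 the cycle counter advances 21 − 19 = 2.
One hop costs L cycles, so L = 2.

L = 2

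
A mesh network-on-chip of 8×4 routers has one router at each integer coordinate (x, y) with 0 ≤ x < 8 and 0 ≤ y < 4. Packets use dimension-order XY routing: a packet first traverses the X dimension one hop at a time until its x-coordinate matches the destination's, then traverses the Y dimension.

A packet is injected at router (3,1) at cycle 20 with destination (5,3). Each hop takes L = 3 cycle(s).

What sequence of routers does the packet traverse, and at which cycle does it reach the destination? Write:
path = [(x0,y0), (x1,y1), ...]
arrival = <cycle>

  0. router=(3,1) cycle=20 (inject)
  1. router=(4,1) cycle=23 dir=E
  2. router=(5,1) cycle=26 dir=E
  3. router=(5,2) cycle=29 dir=N
  4. router=(5,3) cycle=32 dir=N

path = [(3,1), (4,1), (5,1), (5,2), (5,3)]
arrival = 32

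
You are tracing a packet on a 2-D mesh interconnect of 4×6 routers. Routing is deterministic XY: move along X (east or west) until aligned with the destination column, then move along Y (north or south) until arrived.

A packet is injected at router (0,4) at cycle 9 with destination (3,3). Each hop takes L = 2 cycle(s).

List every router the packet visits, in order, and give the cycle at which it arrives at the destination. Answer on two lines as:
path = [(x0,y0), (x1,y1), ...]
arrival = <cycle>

#0 — 0,4 | c9
#1 — 1,4 | c11 | E
#2 — 2,4 | c13 | E
#3 — 3,4 | c15 | E
#4 — 3,3 | c17 | S

path = [(0,4), (1,4), (2,4), (3,4), (3,3)]
arrival = 17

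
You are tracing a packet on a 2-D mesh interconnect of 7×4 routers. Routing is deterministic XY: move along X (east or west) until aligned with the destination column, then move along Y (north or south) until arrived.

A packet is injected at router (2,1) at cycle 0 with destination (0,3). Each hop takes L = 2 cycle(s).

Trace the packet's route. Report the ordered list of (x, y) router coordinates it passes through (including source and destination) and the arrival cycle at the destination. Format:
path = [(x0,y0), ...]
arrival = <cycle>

path = [(2,1), (1,1), (0,1), (0,2), (0,3)]
arrival = 8

hop 0: (2,1) @ cyc 0
hop 1: (1,1) @ cyc 2  [W]
hop 2: (0,1) @ cyc 4  [W]
hop 3: (0,2) @ cyc 6  [N]
hop 4: (0,3) @ cyc 8  [N]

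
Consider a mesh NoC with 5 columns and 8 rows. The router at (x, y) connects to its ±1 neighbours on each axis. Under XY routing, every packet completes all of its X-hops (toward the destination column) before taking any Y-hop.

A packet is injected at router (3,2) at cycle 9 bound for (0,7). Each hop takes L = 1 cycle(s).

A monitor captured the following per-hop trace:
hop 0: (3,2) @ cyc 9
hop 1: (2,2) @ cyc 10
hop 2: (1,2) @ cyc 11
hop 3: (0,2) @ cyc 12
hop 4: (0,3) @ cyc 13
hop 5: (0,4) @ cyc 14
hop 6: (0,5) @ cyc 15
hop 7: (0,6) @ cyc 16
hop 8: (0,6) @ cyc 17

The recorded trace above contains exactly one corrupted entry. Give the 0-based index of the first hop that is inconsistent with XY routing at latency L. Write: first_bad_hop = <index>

first_bad_hop = 8

[1] (-1,+0) / 1c ⇒ ok
[2] (-1,+0) / 1c ⇒ ok
[3] (-1,+0) / 1c ⇒ ok
[4] (+0,+1) / 1c ⇒ ok
[5] (+0,+1) / 1c ⇒ ok
[6] (+0,+1) / 1c ⇒ ok
[7] (+0,+1) / 1c ⇒ ok
[8] (+0,+0) / 1c ⇒ BAD: non-unit step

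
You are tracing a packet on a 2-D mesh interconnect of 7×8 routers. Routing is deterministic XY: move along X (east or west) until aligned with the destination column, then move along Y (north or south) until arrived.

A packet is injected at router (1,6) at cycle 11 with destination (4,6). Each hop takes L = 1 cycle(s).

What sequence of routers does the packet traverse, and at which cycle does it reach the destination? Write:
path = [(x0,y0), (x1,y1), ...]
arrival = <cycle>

src (1,6)  cyc=11
E→(2,6)  cyc=12
E→(3,6)  cyc=13
E→(4,6)  cyc=14

path = [(1,6), (2,6), (3,6), (4,6)]
arrival = 14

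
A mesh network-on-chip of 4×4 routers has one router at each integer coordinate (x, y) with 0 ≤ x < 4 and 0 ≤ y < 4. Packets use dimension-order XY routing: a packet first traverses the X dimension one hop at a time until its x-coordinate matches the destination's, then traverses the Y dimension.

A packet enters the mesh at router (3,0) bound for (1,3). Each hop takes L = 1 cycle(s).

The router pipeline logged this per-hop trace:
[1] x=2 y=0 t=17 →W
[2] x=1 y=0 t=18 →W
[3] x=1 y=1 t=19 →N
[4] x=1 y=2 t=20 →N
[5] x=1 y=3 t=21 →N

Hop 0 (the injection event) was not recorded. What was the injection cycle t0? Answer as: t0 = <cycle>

t0 = 16

At hop 1 the cycle is 17; in general cyc_k = t0 + kL.
t0 = cyc[1] − L = 17 − 1 = 16.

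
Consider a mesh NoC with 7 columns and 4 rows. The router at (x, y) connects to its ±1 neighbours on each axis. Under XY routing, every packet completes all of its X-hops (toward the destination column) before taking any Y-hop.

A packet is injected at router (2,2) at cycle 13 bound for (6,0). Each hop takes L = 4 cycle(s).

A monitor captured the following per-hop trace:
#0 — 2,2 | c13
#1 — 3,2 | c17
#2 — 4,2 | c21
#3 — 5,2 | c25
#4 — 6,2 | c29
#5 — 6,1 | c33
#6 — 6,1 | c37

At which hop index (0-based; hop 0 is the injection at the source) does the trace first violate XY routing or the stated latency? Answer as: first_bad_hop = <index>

check 1→ d=(1,0) cyc+4: ok
check 2→ d=(1,0) cyc+4: ok
check 3→ d=(1,0) cyc+4: ok
check 4→ d=(1,0) cyc+4: ok
check 5→ d=(0,-1) cyc+4: ok
check 6→ d=(0,0) cyc+4: BAD: non-unit step

first_bad_hop = 6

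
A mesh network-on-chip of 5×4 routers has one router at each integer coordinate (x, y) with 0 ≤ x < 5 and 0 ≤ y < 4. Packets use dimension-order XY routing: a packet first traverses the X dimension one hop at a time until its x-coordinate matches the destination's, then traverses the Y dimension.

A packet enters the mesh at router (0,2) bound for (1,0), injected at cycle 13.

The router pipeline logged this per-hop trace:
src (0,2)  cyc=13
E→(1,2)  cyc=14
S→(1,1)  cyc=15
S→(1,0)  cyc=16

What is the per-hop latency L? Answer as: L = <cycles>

cyc[1] − cyc[0] = 14 − 13 = 1.
That increment is L by definition: L = 1.

L = 1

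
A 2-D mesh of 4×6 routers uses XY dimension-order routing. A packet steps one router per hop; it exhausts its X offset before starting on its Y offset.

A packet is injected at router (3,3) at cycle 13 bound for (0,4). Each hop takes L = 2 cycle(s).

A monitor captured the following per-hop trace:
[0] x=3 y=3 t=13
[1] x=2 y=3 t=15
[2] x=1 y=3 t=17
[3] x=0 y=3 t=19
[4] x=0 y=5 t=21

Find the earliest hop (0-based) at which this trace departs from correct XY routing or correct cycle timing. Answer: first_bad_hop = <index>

first_bad_hop = 4

[1] (-1,+0) / 2c ⇒ ok
[2] (-1,+0) / 2c ⇒ ok
[3] (-1,+0) / 2c ⇒ ok
[4] (+0,+2) / 2c ⇒ BAD: non-unit step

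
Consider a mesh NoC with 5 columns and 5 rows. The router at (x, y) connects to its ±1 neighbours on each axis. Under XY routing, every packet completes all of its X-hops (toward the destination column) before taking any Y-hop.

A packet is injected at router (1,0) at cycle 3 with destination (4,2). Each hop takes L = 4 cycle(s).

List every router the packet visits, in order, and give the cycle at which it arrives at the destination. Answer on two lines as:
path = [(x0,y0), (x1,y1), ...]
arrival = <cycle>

path = [(1,0), (2,0), (3,0), (4,0), (4,1), (4,2)]
arrival = 23

hop 0: (1,0) @ cyc 3
hop 1: (2,0) @ cyc 7  [E]
hop 2: (3,0) @ cyc 11  [E]
hop 3: (4,0) @ cyc 15  [E]
hop 4: (4,1) @ cyc 19  [N]
hop 5: (4,2) @ cyc 23  [N]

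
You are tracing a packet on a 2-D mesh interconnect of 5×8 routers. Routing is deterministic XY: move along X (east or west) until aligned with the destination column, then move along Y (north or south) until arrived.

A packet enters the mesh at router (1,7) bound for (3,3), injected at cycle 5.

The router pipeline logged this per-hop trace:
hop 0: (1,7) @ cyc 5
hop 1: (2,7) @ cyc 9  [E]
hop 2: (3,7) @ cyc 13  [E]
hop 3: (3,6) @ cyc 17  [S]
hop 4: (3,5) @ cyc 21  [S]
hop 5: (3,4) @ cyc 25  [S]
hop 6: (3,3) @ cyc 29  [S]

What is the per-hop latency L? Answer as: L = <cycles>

Between hops 0 and 1 the cycle counter advances 9 − 5 = 4.
That increment is L by definition: L = 4.

L = 4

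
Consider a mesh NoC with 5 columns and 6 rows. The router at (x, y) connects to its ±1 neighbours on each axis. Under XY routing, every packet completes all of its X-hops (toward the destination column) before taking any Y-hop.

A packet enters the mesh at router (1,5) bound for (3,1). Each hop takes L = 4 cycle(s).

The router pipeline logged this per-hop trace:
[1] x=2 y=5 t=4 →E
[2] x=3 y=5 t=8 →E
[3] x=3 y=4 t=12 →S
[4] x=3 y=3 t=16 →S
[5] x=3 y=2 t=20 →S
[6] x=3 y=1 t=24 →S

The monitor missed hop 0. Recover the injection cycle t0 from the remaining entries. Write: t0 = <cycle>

At hop 1 the cycle is 4; in general cyc_k = t0 + kL.
So t0 = 4 − 1·4 = 0.

t0 = 0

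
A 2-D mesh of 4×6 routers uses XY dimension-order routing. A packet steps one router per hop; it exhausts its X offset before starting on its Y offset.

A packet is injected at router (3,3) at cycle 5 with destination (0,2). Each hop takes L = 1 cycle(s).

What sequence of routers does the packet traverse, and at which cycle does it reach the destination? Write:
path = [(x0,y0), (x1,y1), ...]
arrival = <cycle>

path = [(3,3), (2,3), (1,3), (0,3), (0,2)]
arrival = 9

src (3,3)  cyc=5
W→(2,3)  cyc=6
W→(1,3)  cyc=7
W→(0,3)  cyc=8
S→(0,2)  cyc=9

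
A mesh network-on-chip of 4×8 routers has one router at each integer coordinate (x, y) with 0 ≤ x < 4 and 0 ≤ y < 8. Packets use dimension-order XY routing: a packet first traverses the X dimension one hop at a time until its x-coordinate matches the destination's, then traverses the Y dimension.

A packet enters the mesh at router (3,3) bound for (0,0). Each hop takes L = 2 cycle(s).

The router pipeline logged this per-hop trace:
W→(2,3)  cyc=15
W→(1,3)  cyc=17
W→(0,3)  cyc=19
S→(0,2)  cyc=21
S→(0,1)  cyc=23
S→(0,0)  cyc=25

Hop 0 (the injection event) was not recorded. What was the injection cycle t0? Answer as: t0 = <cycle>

The first recorded entry is hop 1 at cycle 15.
Subtract one hop: t0 = 15 − 2 = 13.

t0 = 13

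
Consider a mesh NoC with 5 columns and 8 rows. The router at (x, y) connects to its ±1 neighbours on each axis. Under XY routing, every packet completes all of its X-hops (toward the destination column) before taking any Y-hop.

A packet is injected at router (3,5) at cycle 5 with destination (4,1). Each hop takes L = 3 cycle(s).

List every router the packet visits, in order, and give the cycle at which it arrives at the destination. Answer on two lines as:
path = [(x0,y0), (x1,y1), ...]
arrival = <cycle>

path = [(3,5), (4,5), (4,4), (4,3), (4,2), (4,1)]
arrival = 20

src (3,5)  cyc=5
E→(4,5)  cyc=8
S→(4,4)  cyc=11
S→(4,3)  cyc=14
S→(4,2)  cyc=17
S→(4,1)  cyc=20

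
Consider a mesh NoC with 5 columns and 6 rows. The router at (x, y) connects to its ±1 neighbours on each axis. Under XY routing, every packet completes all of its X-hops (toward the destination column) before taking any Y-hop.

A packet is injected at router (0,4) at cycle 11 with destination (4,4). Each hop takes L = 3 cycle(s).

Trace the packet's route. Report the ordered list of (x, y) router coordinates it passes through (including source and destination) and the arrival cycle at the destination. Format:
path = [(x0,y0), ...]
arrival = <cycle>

[0] x=0 y=4 t=11
[1] x=1 y=4 t=14 →E
[2] x=2 y=4 t=17 →E
[3] x=3 y=4 t=20 →E
[4] x=4 y=4 t=23 →E

path = [(0,4), (1,4), (2,4), (3,4), (4,4)]
arrival = 23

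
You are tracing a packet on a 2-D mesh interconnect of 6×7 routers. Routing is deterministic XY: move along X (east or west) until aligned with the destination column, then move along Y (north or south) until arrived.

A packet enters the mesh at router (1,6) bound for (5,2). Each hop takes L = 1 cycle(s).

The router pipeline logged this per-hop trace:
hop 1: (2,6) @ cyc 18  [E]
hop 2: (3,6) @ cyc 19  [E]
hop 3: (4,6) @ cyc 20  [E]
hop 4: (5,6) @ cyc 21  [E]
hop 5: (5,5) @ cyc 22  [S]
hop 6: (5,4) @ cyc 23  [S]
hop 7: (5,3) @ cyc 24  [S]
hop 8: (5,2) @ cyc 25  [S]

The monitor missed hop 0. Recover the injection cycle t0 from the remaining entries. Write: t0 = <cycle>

t0 = 17

At hop 1 the cycle is 18; in general cyc_k = t0 + kL.
t0 = cyc[1] − L = 18 − 1 = 17.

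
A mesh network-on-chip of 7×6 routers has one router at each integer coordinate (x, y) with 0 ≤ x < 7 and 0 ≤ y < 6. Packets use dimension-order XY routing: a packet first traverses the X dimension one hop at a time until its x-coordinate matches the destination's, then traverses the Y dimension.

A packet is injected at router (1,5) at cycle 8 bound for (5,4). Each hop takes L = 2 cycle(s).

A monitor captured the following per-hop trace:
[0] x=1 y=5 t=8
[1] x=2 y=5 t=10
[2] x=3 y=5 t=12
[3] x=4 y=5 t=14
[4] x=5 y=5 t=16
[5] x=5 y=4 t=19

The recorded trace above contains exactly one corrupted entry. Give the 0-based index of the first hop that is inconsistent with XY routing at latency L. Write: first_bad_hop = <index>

  1: Δx=+1 Δy=+0 Δt=2 [ok]
  2: Δx=+1 Δy=+0 Δt=2 [ok]
  3: Δx=+1 Δy=+0 Δt=2 [ok]
  4: Δx=+1 Δy=+0 Δt=2 [ok]
  5: Δx=+0 Δy=-1 Δt=3 [BAD: Δcyc=3≠L]

first_bad_hop = 5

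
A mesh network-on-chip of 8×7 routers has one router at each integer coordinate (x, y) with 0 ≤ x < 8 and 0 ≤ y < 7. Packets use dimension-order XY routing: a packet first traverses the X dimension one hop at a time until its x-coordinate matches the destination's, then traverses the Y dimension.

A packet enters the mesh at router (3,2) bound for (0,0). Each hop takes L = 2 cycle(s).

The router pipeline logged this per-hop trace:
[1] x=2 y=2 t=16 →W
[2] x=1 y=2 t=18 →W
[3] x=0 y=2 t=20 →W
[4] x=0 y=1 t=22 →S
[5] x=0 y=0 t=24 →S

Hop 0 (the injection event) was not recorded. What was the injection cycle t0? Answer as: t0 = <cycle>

Hop 1 reached at cycle 16; hop k is at t0 + k·L.
Therefore t0 = 16 − L = 14.

t0 = 14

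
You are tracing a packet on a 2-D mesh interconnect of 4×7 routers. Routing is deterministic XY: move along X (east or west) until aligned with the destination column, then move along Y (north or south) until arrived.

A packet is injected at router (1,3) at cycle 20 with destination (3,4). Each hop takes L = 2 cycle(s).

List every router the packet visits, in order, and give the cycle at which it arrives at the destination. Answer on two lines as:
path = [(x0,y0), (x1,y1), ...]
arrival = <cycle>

path = [(1,3), (2,3), (3,3), (3,4)]
arrival = 26

t=20: at (1,3)
t=22: at (2,3) after E
t=24: at (3,3) after E
t=26: at (3,4) after N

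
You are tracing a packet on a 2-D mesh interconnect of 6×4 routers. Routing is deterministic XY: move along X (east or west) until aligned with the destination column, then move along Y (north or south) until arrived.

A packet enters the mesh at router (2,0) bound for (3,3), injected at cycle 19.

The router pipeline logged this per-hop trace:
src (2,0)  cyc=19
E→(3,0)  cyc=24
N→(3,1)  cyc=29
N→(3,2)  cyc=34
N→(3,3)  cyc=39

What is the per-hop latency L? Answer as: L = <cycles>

Δcyc across hop 0→1: 24 − 19 = 5.
Each hop adds L, hence L = 5.

L = 5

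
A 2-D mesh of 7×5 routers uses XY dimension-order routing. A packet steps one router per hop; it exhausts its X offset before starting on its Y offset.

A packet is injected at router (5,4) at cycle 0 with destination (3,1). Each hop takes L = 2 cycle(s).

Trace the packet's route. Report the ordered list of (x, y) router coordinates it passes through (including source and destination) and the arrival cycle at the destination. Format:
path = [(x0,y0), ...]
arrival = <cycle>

src (5,4)  cyc=0
W→(4,4)  cyc=2
W→(3,4)  cyc=4
S→(3,3)  cyc=6
S→(3,2)  cyc=8
S→(3,1)  cyc=10

path = [(5,4), (4,4), (3,4), (3,3), (3,2), (3,1)]
arrival = 10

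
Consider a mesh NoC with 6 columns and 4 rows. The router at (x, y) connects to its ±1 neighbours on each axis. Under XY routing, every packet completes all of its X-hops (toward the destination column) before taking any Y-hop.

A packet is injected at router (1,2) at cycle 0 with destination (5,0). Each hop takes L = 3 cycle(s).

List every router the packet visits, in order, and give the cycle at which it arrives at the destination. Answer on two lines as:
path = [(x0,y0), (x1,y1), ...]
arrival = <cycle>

#0 — 1,2 | c0
#1 — 2,2 | c3 | E
#2 — 3,2 | c6 | E
#3 — 4,2 | c9 | E
#4 — 5,2 | c12 | E
#5 — 5,1 | c15 | S
#6 — 5,0 | c18 | S

path = [(1,2), (2,2), (3,2), (4,2), (5,2), (5,1), (5,0)]
arrival = 18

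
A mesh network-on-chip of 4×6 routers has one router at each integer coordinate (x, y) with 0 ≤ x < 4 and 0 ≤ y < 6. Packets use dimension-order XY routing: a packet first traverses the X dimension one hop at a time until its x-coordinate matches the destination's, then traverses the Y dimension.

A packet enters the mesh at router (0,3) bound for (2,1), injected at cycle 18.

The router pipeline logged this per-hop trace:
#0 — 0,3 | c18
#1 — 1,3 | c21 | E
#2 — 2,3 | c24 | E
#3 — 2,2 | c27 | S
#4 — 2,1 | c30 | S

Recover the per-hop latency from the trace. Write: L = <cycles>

From hop 0 (18) to hop 1 (21): +3 cycles.
Each hop adds L, hence L = 3.

L = 3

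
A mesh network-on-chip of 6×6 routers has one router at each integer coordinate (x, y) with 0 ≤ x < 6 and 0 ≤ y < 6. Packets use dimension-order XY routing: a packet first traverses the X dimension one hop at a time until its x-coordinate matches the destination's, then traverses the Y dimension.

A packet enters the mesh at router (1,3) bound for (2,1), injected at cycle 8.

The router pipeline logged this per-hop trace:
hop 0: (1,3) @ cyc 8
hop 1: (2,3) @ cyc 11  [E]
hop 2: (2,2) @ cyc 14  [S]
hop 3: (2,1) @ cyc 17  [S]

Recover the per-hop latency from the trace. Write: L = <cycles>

From hop 0 (8) to hop 1 (11): +3 cycles.
One hop costs L cycles, so L = 3.

L = 3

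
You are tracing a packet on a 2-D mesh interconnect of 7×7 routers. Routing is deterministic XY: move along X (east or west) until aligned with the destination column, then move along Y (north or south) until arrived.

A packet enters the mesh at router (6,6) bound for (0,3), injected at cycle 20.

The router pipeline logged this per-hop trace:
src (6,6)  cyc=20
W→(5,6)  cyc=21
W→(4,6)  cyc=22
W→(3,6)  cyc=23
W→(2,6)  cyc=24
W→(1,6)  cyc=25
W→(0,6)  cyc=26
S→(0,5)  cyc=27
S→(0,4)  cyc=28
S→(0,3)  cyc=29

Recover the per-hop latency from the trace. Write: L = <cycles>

L = 1

Between hops 0 and 1 the cycle counter advances 21 − 20 = 1.
That increment is L by definition: L = 1.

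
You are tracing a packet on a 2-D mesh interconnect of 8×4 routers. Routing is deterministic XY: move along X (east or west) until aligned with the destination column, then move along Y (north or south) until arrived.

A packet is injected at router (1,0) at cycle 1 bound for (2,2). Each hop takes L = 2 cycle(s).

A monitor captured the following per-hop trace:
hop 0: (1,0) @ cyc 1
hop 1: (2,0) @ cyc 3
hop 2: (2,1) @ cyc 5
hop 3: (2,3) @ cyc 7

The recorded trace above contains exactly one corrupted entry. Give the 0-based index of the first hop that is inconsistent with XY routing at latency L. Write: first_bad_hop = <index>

first_bad_hop = 3

  1: Δx=+1 Δy=+0 Δt=2 [ok]
  2: Δx=+0 Δy=+1 Δt=2 [ok]
  3: Δx=+0 Δy=+2 Δt=2 [BAD: non-unit step]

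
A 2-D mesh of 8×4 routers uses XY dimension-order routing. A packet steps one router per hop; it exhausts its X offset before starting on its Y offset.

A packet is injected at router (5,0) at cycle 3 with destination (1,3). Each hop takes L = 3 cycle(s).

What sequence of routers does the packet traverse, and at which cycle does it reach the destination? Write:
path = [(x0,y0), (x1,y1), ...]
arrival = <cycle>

path = [(5,0), (4,0), (3,0), (2,0), (1,0), (1,1), (1,2), (1,3)]
arrival = 24

src (5,0)  cyc=3
W→(4,0)  cyc=6
W→(3,0)  cyc=9
W→(2,0)  cyc=12
W→(1,0)  cyc=15
N→(1,1)  cyc=18
N→(1,2)  cyc=21
N→(1,3)  cyc=24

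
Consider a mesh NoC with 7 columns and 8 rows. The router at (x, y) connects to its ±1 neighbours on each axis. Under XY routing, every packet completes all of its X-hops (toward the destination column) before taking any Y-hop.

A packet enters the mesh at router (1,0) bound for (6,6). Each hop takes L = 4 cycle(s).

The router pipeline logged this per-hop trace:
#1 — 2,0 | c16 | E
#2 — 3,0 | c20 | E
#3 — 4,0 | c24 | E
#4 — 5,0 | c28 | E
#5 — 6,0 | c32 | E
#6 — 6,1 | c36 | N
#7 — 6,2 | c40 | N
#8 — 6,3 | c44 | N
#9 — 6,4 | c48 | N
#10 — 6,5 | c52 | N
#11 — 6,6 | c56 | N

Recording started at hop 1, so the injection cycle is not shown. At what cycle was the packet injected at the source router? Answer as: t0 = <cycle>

The first recorded entry is hop 1 at cycle 16.
Therefore t0 = 16 − L = 12.

t0 = 12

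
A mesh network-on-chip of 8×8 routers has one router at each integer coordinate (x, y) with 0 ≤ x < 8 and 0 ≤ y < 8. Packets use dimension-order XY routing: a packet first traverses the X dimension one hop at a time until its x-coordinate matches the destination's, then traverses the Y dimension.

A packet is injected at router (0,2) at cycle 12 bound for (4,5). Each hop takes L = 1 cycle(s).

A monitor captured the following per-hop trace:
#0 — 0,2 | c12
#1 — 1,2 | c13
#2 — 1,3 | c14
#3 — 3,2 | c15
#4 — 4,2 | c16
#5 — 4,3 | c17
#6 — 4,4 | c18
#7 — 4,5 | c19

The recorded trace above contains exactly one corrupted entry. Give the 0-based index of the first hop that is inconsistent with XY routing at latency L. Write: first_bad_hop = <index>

first_bad_hop = 2

  1: Δx=+1 Δy=+0 Δt=1 [ok]
  2: Δx=+0 Δy=+1 Δt=1 [BAD: Y-move but x=1≠4]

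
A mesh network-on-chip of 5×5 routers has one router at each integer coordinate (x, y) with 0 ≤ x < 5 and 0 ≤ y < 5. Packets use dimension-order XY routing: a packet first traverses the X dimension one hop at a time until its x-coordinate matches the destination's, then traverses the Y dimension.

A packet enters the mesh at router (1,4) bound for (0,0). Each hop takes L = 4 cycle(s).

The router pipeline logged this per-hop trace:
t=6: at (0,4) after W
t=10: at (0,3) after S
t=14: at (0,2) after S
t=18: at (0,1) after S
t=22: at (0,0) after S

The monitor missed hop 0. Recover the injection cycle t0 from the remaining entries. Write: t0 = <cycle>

cyc[1] = 6 and cyc[k] = t0 + k·L for every k.
Subtract one hop: t0 = 6 − 4 = 2.

t0 = 2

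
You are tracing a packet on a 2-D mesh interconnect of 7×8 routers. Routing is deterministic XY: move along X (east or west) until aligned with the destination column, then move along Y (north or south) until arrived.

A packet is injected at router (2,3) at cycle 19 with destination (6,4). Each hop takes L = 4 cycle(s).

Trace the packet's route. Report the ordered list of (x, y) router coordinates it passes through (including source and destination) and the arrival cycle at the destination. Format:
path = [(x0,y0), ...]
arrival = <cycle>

src (2,3)  cyc=19
E→(3,3)  cyc=23
E→(4,3)  cyc=27
E→(5,3)  cyc=31
E→(6,3)  cyc=35
N→(6,4)  cyc=39

path = [(2,3), (3,3), (4,3), (5,3), (6,3), (6,4)]
arrival = 39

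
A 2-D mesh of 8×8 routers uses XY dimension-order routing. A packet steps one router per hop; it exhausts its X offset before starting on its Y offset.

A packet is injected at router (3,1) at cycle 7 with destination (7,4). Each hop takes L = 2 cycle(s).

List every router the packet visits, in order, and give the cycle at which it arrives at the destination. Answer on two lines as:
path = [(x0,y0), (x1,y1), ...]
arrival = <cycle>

path = [(3,1), (4,1), (5,1), (6,1), (7,1), (7,2), (7,3), (7,4)]
arrival = 21

t=7: at (3,1)
t=9: at (4,1) after E
t=11: at (5,1) after E
t=13: at (6,1) after E
t=15: at (7,1) after E
t=17: at (7,2) after N
t=19: at (7,3) after N
t=21: at (7,4) after N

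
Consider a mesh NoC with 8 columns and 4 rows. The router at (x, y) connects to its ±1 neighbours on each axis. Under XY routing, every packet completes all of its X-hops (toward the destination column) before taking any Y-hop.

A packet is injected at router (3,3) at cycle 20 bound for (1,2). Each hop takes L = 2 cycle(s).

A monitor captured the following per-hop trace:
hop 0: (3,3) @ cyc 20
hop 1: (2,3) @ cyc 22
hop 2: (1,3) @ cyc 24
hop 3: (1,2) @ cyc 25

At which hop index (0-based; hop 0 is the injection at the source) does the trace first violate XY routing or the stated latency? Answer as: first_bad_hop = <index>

check 1→ d=(-1,0) cyc+2: ok
check 2→ d=(-1,0) cyc+2: ok
check 3→ d=(0,-1) cyc+1: BAD: Δcyc=1≠L

first_bad_hop = 3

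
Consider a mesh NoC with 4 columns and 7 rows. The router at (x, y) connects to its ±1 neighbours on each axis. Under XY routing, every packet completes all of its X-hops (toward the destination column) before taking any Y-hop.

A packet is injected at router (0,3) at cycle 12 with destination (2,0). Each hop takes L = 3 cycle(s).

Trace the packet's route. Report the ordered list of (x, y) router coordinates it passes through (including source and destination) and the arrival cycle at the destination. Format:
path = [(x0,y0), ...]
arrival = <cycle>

[0] x=0 y=3 t=12
[1] x=1 y=3 t=15 →E
[2] x=2 y=3 t=18 →E
[3] x=2 y=2 t=21 →S
[4] x=2 y=1 t=24 →S
[5] x=2 y=0 t=27 →S

path = [(0,3), (1,3), (2,3), (2,2), (2,1), (2,0)]
arrival = 27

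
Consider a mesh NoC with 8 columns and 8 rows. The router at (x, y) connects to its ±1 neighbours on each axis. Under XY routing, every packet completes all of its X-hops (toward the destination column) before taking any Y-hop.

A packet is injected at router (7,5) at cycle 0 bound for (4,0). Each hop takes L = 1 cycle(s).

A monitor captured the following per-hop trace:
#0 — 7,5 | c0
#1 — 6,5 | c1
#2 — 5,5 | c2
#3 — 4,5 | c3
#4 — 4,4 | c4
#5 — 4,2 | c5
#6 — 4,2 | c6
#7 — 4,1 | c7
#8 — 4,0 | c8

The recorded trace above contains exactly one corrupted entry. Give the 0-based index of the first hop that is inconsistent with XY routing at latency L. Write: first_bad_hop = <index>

first_bad_hop = 5

hop 1: step (-1,+0), +1 cyc — ok
hop 2: step (-1,+0), +1 cyc — ok
hop 3: step (-1,+0), +1 cyc — ok
hop 4: step (+0,-1), +1 cyc — ok
hop 5: step (+0,-2), +1 cyc — BAD: non-unit step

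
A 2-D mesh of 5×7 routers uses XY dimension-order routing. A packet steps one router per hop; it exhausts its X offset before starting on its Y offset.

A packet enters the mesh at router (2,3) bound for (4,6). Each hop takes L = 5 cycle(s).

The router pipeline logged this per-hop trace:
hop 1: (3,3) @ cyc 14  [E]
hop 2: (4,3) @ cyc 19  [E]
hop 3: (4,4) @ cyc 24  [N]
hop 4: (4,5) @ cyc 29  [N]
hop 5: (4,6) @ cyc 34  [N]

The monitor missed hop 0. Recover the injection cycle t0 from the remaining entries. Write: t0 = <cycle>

At hop 1 the cycle is 14; in general cyc_k = t0 + kL.
So t0 = 14 − 1·5 = 9.

t0 = 9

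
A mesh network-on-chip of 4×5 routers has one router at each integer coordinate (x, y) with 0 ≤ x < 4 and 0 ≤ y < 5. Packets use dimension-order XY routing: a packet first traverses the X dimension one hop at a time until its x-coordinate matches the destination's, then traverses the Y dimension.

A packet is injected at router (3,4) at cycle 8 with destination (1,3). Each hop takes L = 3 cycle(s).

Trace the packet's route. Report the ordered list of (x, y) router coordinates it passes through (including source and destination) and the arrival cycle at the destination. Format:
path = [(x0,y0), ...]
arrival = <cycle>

path = [(3,4), (2,4), (1,4), (1,3)]
arrival = 17

  0. router=(3,4) cycle=8 (inject)
  1. router=(2,4) cycle=11 dir=W
  2. router=(1,4) cycle=14 dir=W
  3. router=(1,3) cycle=17 dir=S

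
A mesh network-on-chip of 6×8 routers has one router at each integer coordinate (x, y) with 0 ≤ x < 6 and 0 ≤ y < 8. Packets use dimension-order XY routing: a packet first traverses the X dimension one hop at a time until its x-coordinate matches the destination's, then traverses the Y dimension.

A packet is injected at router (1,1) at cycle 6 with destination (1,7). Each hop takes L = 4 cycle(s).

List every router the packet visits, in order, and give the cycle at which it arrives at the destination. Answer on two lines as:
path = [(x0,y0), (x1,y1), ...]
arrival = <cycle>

t=6: at (1,1)
t=10: at (1,2) after N
t=14: at (1,3) after N
t=18: at (1,4) after N
t=22: at (1,5) after N
t=26: at (1,6) after N
t=30: at (1,7) after N

path = [(1,1), (1,2), (1,3), (1,4), (1,5), (1,6), (1,7)]
arrival = 30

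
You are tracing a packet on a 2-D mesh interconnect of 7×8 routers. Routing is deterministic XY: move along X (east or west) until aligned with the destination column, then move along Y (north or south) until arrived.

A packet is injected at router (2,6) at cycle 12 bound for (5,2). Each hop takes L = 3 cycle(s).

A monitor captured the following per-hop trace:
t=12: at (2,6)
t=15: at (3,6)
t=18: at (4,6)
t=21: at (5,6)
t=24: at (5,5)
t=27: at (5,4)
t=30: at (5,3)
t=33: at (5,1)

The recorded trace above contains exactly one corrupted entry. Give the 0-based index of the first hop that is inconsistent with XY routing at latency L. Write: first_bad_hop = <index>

hop 1: step (+1,+0), +3 cyc — ok
hop 2: step (+1,+0), +3 cyc — ok
hop 3: step (+1,+0), +3 cyc — ok
hop 4: step (+0,-1), +3 cyc — ok
hop 5: step (+0,-1), +3 cyc — ok
hop 6: step (+0,-1), +3 cyc — ok
hop 7: step (+0,-2), +3 cyc — BAD: non-unit step

first_bad_hop = 7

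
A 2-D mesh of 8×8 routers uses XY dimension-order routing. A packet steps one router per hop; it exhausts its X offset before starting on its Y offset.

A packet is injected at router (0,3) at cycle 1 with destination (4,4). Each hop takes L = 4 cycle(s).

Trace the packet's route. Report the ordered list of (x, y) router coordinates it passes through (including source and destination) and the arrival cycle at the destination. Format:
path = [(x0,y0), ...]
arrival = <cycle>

path = [(0,3), (1,3), (2,3), (3,3), (4,3), (4,4)]
arrival = 21

hop 0: (0,3) @ cyc 1
hop 1: (1,3) @ cyc 5  [E]
hop 2: (2,3) @ cyc 9  [E]
hop 3: (3,3) @ cyc 13  [E]
hop 4: (4,3) @ cyc 17  [E]
hop 5: (4,4) @ cyc 21  [N]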